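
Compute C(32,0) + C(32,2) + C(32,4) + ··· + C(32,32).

2147483648

Half of (1+1)^32 + (1−1)^32 gives the even-index sum: 2^31 = 2147483648.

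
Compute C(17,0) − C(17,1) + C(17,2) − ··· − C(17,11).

The partial alternating sum Σ_{k=0}^{11} (−1)^k C(17,k) = (−1)^11 C(16,11) = -4368.

-4368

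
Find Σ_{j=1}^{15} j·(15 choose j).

245760

Since j·C(15,j) = 15·C(14,j−1), the sum is 15·2^14 = 15·16384 = 245760.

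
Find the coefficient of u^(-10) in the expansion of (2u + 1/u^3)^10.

8064

General term: C(10,j)·(2u)^j·(1/u^3)^(10-j), with u-exponent 1j − 3(10−j) = 4j − 30.
Set 4j − 30 = -10: j = 5.
C(10,5) = 252; 2^5 = 32; 1^5 = 1.
Coefficient = 252 · 32 · 1 = 8064.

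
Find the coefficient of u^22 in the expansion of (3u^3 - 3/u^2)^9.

General term: C(9,j)·(3u^3)^j·(-3/u^2)^(9-j), with u-exponent 3j − 2(9−j) = 5j − 18.
Set 5j − 18 = 22: j = 8.
C(9,8) = 9; 3^8 = 6561; (-3)^1 = -3.
Coefficient = 9 · 6561 · (-3) = -177147.

-177147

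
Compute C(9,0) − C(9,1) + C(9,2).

The partial alternating sum Σ_{k=0}^{2} (−1)^k C(9,k) = (−1)^2 C(8,2) = 28.

28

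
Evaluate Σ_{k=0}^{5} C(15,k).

4944

1 + 15 + 105 + 455 + 1365 + 3003 = 4944.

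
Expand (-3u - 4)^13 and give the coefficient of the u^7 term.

The general term is C(13,j)·(-3u)^j·(-4)^(13-j); the u^7 term has j = 7.
C(13,7) = 1716.
Coefficient = C(13,7) · (-3)^7 · (-4)^6 = 1716 · (-2187) · 4096 = -15371845632.

-15371845632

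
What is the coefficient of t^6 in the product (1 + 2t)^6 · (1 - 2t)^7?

-1280

Coefficient of t^6 = Σ_{j} C(6,j)·2^j·C(7,6-j)·(-2)^(6-j) for j from 0 to 6.
= 448 + (-8064) + 33600 + (-44800) + 20160 + (-2688) + 64 = -1280.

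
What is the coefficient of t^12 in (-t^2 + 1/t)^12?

495

General term: C(12,j)·(-t^2)^j·(1/t)^(12-j), with t-exponent 2j − 1(12−j) = 3j − 12.
Set 3j − 12 = 12: j = 8.
C(12,8) = 495; (-1)^8 = 1; 1^4 = 1.
Coefficient = 495 · 1 · 1 = 495.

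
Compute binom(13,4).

C(13,4) = (13·12·11·10) / 4! = 17160 / 24 = 715.

715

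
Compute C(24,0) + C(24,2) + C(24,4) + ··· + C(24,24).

8388608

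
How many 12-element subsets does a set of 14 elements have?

91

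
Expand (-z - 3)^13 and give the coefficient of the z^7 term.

The general term is C(13,j)·(-z)^j·(-3)^(13-j); the z^7 term has j = 7.
C(13,7) = 1716.
Coefficient = C(13,7) · (-1)^7 · (-3)^6 = 1716 · (-1) · 729 = -1250964.

-1250964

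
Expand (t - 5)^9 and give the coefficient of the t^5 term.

78750

The general term is C(9,j)·(t)^j·(-5)^(9-j); the t^5 term has j = 5.
C(9,5) = 126.
Coefficient = C(9,5) · (-5)^4 = 126 · 625 = 78750.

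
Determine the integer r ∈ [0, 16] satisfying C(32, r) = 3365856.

C(32,r) increases on 0 ≤ r ≤ 16. C(32,6) = 906192 and C(32,7) = 3365856, so r = 7.

7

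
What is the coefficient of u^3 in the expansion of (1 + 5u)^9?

The general term is C(9,j)·(1)^j·(5u)^(9-j); the u^3 term has j = 6.
C(9,6) = 84.
Coefficient = C(9,6) · 5^3 = 84 · 125 = 10500.

10500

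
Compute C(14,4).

C(14,4) = (14·13·12·11) / 4! = 24024 / 24 = 1001.

1001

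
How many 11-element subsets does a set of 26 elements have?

C(26,11) = (26·25·24·23·22·21·20·19·18·17·16) / 11! = 308403583488000 / 39916800 = 7726160.

7726160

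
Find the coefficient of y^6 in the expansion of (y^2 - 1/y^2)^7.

21

General term: C(7,j)·(y^2)^j·(-1/y^2)^(7-j), with y-exponent 2j − 2(7−j) = 4j − 14.
Set 4j − 14 = 6: j = 5.
C(7,5) = 21; 1^5 = 1; (-1)^2 = 1.
Coefficient = 21 · 1 · 1 = 21.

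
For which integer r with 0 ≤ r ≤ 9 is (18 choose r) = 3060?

C(18,r) increases on 0 ≤ r ≤ 9. C(18,3) = 816 and C(18,4) = 3060, so r = 4.

4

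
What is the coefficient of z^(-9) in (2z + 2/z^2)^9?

General term: C(9,j)·(2z)^j·(2/z^2)^(9-j), with z-exponent 1j − 2(9−j) = 3j − 18.
Set 3j − 18 = -9: j = 3.
C(9,3) = 84; 2^3 = 8; 2^6 = 64.
Coefficient = 84 · 8 · 64 = 43008.

43008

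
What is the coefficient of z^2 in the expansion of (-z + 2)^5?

The general term is C(5,j)·(-z)^j·(2)^(5-j); the z^2 term has j = 2.
C(5,2) = 10.
Coefficient = C(5,2) · 2^3 = 10 · 8 = 80.

80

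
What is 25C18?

C(25,18) = C(25,7) by symmetry.
C(25,7) = (25·24·23·22·21·20·19) / 7! = 2422728000 / 5040 = 480700.

480700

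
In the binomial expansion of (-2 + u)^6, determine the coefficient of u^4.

60

The general term is C(6,j)·(-2)^j·(u)^(6-j); the u^4 term has j = 2.
C(6,2) = 15.
Coefficient = C(6,2) · (-2)^2 = 15 · 4 = 60.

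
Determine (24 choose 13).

2496144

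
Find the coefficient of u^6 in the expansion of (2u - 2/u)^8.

General term: C(8,j)·(2u)^j·(-2/u)^(8-j), with u-exponent 1j − 1(8−j) = 2j − 8.
Set 2j − 8 = 6: j = 7.
C(8,7) = 8; 2^7 = 128; (-2)^1 = -2.
Coefficient = 8 · 128 · (-2) = -2048.

-2048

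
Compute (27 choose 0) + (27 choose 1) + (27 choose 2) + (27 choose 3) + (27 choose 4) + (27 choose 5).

101584

1 + 27 + 351 + 2925 + 17550 + 80730 = 101584.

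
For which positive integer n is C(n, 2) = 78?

13

n(n−1)/2 = 78 ⇒ n(n−1) = 156. Since 13·12 = 156, n = 13.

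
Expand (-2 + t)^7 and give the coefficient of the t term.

The general term is C(7,j)·(-2)^j·(t)^(7-j); the t^1 term has j = 6.
C(7,6) = 7.
Coefficient = C(7,6) · (-2)^6 = 7 · 64 = 448.

448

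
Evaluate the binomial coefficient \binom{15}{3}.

455

C(15,3) = (15·14·13) / 3! = 2730 / 6 = 455.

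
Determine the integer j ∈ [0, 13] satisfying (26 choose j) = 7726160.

11

C(26,j) increases on 0 ≤ j ≤ 13. C(26,10) = 5311735 and C(26,11) = 7726160, so j = 11.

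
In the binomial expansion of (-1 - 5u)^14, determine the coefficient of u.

The general term is C(14,j)·(-1)^j·(-5u)^(14-j); the u^1 term has j = 13.
C(14,13) = 14.
Coefficient = C(14,13) · (-1)^13 · (-5)^1 = 14 · (-1) · (-5) = 70.

70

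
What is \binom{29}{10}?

20030010

C(29,10) = (29·28·27·26·25·24·23·22·21·20) / 10! = 72684900288000 / 3628800 = 20030010.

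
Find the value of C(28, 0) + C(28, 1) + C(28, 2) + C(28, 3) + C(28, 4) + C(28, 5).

1 + 28 + 378 + 3276 + 20475 + 98280 = 122438.

122438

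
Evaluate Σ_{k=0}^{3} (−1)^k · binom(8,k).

The partial alternating sum Σ_{k=0}^{3} (−1)^k C(8,k) = (−1)^3 C(7,3) = -35.

-35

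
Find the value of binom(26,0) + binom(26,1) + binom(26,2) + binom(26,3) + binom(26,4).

17902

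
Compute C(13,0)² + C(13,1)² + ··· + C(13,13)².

By Vandermonde's identity, Σ C(13,k)² = C(26,13) = 10400600.

10400600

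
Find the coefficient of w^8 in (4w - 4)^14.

806111674368

The general term is C(14,j)·(4w)^j·(-4)^(14-j); the w^8 term has j = 8.
C(14,8) = 3003.
Coefficient = C(14,8) · 4^8 · (-4)^6 = 3003 · 65536 · 4096 = 806111674368.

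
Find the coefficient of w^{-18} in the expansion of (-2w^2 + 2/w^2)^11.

General term: C(11,j)·(-2w^2)^j·(2/w^2)^(11-j), with w-exponent 2j − 2(11−j) = 4j − 22.
Set 4j − 22 = -18: j = 1.
C(11,1) = 11; (-2)^1 = -2; 2^10 = 1024.
Coefficient = 11 · (-2) · 1024 = -22528.

-22528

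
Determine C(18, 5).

C(18,5) = (18·17·16·15·14) / 5! = 1028160 / 120 = 8568.

8568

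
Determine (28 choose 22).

376740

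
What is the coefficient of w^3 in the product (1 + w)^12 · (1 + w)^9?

(1 + w)^12(1 + w)^9 = (1 + w)^21, so the coefficient of w^3 is C(21,3)·1^3 = 1330·1 = 1330.

1330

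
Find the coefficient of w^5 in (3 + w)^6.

18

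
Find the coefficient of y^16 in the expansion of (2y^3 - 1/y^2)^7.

-448

General term: C(7,j)·(2y^3)^j·(-1/y^2)^(7-j), with y-exponent 3j − 2(7−j) = 5j − 14.
Set 5j − 14 = 16: j = 6.
C(7,6) = 7; 2^6 = 64; (-1)^1 = -1.
Coefficient = 7 · 64 · (-1) = -448.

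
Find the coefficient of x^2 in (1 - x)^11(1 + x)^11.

-11

Coefficient of x^2 = Σ_{j} C(11,j)·(-1)^j·C(11,2-j)·1^(2-j) for j from 0 to 2.
= 55 + (-121) + 55 = -11.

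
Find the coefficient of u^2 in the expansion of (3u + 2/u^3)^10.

1180980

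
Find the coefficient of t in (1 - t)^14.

-14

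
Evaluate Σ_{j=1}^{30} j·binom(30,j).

Differentiating (1+x)^30 and setting x=1: Σ j·C(30,j) = 30·2^29 = 16106127360.

16106127360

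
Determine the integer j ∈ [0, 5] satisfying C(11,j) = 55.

C(11,j) increases on 0 ≤ j ≤ 5. C(11,1) = 11 and C(11,2) = 55, so j = 2.

2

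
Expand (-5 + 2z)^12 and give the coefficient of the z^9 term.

-14080000

The general term is C(12,j)·(-5)^j·(2z)^(12-j); the z^9 term has j = 3.
C(12,3) = 220.
Coefficient = C(12,3) · (-5)^3 · 2^9 = 220 · (-125) · 512 = -14080000.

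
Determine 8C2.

28

C(8,2) = (8·7) / 2! = 56 / 2 = 28.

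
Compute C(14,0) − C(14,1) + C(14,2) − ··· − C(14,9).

-715

The partial alternating sum Σ_{k=0}^{9} (−1)^k C(14,k) = (−1)^9 C(13,9) = -715.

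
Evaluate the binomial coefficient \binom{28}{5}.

C(28,5) = (28·27·26·25·24) / 5! = 11793600 / 120 = 98280.

98280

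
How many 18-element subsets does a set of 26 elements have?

C(26,18) = C(26,8) by symmetry.
C(26,8) = (26·25·24·23·22·21·20·19) / 8! = 62990928000 / 40320 = 1562275.

1562275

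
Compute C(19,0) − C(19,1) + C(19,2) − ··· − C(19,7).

-31824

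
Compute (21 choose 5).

20349

C(21,5) = (21·20·19·18·17) / 5! = 2441880 / 120 = 20349.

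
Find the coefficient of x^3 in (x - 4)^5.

160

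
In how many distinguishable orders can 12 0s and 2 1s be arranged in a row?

Choose positions for the 0s: C(14,12) = 91.

91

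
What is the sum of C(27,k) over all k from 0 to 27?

134217728

Setting x = 1 in (1+x)^27 gives Σ C(27,k) = 2^27 = 134217728.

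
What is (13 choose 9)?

715

C(13,9) = C(13,4) by symmetry.
C(13,4) = (13·12·11·10) / 4! = 17160 / 24 = 715.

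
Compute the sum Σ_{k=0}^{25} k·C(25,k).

419430400

Differentiating (1+x)^25 and setting x=1: Σ k·C(25,k) = 25·2^24 = 419430400.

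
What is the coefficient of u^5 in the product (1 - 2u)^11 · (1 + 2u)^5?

1088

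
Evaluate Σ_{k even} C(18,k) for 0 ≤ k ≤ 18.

131072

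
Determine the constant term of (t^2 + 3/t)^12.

3247695

General term: C(12,j)·(t^2)^j·(3/t)^(12-j), with t-exponent 2j − 1(12−j) = 3j − 12.
Set 3j − 12 = 0: j = 4.
C(12,4) = 495; 1^4 = 1; 3^8 = 6561.
Coefficient = 495 · 1 · 6561 = 3247695.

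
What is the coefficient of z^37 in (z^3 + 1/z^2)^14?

General term: C(14,j)·(z^3)^j·(1/z^2)^(14-j), with z-exponent 3j − 2(14−j) = 5j − 28.
Set 5j − 28 = 37: j = 13.
C(14,13) = 14; 1^13 = 1; 1^1 = 1.
Coefficient = 14 · 1 · 1 = 14.

14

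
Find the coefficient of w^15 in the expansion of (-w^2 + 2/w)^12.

General term: C(12,j)·(-w^2)^j·(2/w)^(12-j), with w-exponent 2j − 1(12−j) = 3j − 12.
Set 3j − 12 = 15: j = 9.
C(12,9) = 220; (-1)^9 = -1; 2^3 = 8.
Coefficient = 220 · (-1) · 8 = -1760.

-1760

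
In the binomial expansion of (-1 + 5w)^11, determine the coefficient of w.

55

The general term is C(11,j)·(-1)^j·(5w)^(11-j); the w^1 term has j = 10.
C(11,10) = 11.
Coefficient = C(11,10) · 5^1 = 11 · 5 = 55.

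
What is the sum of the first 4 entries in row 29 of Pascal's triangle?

4090

1 + 29 + 406 + 3654 = 4090.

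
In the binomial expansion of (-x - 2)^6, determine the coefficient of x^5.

12

The general term is C(6,j)·(-x)^j·(-2)^(6-j); the x^5 term has j = 5.
C(6,5) = 6.
Coefficient = C(6,5) · (-1)^5 · (-2)^1 = 6 · (-1) · (-2) = 12.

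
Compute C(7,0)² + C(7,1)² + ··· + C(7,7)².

Σ C(7,i)² is the coefficient of x^7 in (1+x)^7(1+x)^7 = (1+x)^14, i.e. C(14,7) = 3432.

3432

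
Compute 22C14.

C(22,14) = C(22,8) by symmetry.
C(22,8) = (22·21·20·19·18·17·16·15) / 8! = 12893126400 / 40320 = 319770.

319770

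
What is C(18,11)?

C(18,11) = C(18,7) by symmetry.
C(18,7) = (18·17·16·15·14·13·12) / 7! = 160392960 / 5040 = 31824.

31824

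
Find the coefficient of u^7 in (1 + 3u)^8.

The general term is C(8,j)·(1)^j·(3u)^(8-j); the u^7 term has j = 1.
C(8,1) = 8.
Coefficient = C(8,1) · 3^7 = 8 · 2187 = 17496.

17496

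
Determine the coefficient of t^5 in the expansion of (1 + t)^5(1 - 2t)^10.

837

Coefficient of t^5 = Σ_{j} C(5,j)·1^j·C(10,5-j)·(-2)^(5-j) for j from 0 to 5.
= (-8064) + 16800 + (-9600) + 1800 + (-100) + 1 = 837.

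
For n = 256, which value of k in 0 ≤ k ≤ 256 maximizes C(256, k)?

C(256,k) is maximized at k = 256/2 = 128.

128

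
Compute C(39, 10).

635745396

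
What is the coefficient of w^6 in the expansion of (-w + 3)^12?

673596

The general term is C(12,j)·(-w)^j·(3)^(12-j); the w^6 term has j = 6.
C(12,6) = 924.
Coefficient = C(12,6) · 3^6 = 924 · 729 = 673596.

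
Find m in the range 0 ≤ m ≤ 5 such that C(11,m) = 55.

2

C(11,m) increases on 0 ≤ m ≤ 5. C(11,1) = 11 and C(11,2) = 55, so m = 2.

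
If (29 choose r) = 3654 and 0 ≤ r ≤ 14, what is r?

C(29,r) increases on 0 ≤ r ≤ 14. C(29,2) = 406 and C(29,3) = 3654, so r = 3.

3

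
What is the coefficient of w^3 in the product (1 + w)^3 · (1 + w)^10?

(1 + w)^3(1 + w)^10 = (1 + w)^13, so the coefficient of w^3 is C(13,3)·1^3 = 286·1 = 286.

286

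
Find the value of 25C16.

2042975

C(25,16) = C(25,9) by symmetry.
C(25,9) = (25·24·23·22·21·20·19·18·17) / 9! = 741354768000 / 362880 = 2042975.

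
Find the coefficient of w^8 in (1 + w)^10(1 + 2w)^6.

Coefficient of w^8 = Σ_{j} C(10,j)·1^j·C(6,8-j)·2^(8-j) for j from 2 to 8.
= 2880 + 23040 + 50400 + 40320 + 12600 + 1440 + 45 = 130725.

130725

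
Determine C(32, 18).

471435600

C(32,18) = C(32,14) by symmetry.
C(32,14) = (32·31·30·29·28·27·26·25·24·23·22·21·20·19) / 14! = 41098950018846720000 / 87178291200 = 471435600.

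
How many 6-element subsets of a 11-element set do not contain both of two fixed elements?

336

All 6-subsets: C(11,6) = 462. Those containing both fixed elements: C(9,4) = 126.
462 − 126 = 336.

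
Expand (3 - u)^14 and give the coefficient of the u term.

-22320522

The general term is C(14,j)·(3)^j·(-u)^(14-j); the u^1 term has j = 13.
C(14,13) = 14.
Coefficient = C(14,13) · 3^13 · (-1)^1 = 14 · 1594323 · (-1) = -22320522.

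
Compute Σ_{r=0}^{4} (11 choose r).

562

1 + 11 + 55 + 165 + 330 = 562.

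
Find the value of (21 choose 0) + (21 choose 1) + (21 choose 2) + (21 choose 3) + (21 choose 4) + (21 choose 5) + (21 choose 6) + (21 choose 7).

1 + 21 + 210 + 1330 + 5985 + 20349 + 54264 + 116280 = 198440.

198440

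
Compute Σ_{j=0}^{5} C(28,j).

122438

1 + 28 + 378 + 3276 + 20475 + 98280 = 122438.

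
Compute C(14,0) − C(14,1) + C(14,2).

78

The partial alternating sum Σ_{k=0}^{2} (−1)^k C(14,k) = (−1)^2 C(13,2) = 78.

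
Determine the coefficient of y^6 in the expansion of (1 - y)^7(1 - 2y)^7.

29953

Coefficient of y^6 = Σ_{j} C(7,j)·(-1)^j·C(7,6-j)·(-2)^(6-j) for j from 0 to 6.
= 448 + 4704 + 11760 + 9800 + 2940 + 294 + 7 = 29953.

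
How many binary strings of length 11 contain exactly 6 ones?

462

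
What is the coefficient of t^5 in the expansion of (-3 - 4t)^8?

1548288

The general term is C(8,j)·(-3)^j·(-4t)^(8-j); the t^5 term has j = 3.
C(8,3) = 56.
Coefficient = C(8,3) · (-3)^3 · (-4)^5 = 56 · (-27) · (-1024) = 1548288.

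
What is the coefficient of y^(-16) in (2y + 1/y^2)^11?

220

General term: C(11,j)·(2y)^j·(1/y^2)^(11-j), with y-exponent 1j − 2(11−j) = 3j − 22.
Set 3j − 22 = -16: j = 2.
C(11,2) = 55; 2^2 = 4; 1^9 = 1.
Coefficient = 55 · 4 · 1 = 220.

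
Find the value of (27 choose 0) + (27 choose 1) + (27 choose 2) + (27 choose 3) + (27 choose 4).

20854

1 + 27 + 351 + 2925 + 17550 = 20854.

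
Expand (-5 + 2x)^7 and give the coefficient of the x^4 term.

-70000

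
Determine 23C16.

245157

C(23,16) = C(23,7) by symmetry.
C(23,7) = (23·22·21·20·19·18·17) / 7! = 1235591280 / 5040 = 245157.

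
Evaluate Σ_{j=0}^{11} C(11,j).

Setting x = 1 in (1+x)^11 gives Σ C(11,j) = 2^11 = 2048.

2048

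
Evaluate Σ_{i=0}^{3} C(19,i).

1 + 19 + 171 + 969 = 1160.

1160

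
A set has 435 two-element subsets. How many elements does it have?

n(n−1)/2 = 435 ⇒ n(n−1) = 870. Since 30·29 = 870, n = 30.

30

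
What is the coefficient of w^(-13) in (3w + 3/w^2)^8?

52488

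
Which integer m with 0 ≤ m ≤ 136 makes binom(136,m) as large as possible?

C(136,m) is maximized at m = 136/2 = 68.

68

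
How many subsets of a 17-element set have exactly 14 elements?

680

Choose the 14 positions: C(17,14) = 680.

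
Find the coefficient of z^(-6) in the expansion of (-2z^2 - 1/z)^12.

264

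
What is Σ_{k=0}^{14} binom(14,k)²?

40116600

Σ C(14,k)² is the coefficient of x^14 in (1+x)^14(1+x)^14 = (1+x)^28, i.e. C(28,14) = 40116600.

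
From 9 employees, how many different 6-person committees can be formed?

84

This is C(9,6) = 84.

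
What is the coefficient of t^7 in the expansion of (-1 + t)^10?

The general term is C(10,j)·(-1)^j·(t)^(10-j); the t^7 term has j = 3.
C(10,3) = 120.
Coefficient = C(10,3) · (-1)^3 = 120 · (-1) = -120.

-120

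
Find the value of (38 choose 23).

C(38,23) = C(38,15) by symmetry.
C(38,15) = (38·37·36·35·34·33·32·31·30·29·28·27·26·25·24) / 15! = 20231404874494894080000 / 1307674368000 = 15471286560.

15471286560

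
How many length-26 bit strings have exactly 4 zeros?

14950

Choose the 4 positions: C(26,4) = 14950.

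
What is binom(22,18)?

C(22,18) = C(22,4) by symmetry.
C(22,4) = (22·21·20·19) / 4! = 175560 / 24 = 7315.

7315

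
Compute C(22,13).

C(22,13) = C(22,9) by symmetry.
C(22,9) = (22·21·20·19·18·17·16·15·14) / 9! = 180503769600 / 362880 = 497420.

497420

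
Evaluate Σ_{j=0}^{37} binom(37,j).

Setting x = 1 in (1+x)^37 gives Σ C(37,j) = 2^37 = 137438953472.

137438953472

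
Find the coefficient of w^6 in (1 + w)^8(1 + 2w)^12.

602060

Coefficient of w^6 = Σ_{j} C(8,j)·1^j·C(12,6-j)·2^(6-j) for j from 0 to 6.
= 59136 + 202752 + 221760 + 98560 + 18480 + 1344 + 28 = 602060.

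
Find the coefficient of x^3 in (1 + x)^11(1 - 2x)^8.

Coefficient of x^3 = Σ_{j} C(11,j)·1^j·C(8,3-j)·(-2)^(3-j) for j from 0 to 3.
= (-448) + 1232 + (-880) + 165 = 69.

69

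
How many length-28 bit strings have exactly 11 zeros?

Choose the 11 positions: C(28,11) = 21474180.

21474180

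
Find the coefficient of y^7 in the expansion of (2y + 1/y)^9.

2304

General term: C(9,j)·(2y)^j·(1/y)^(9-j), with y-exponent 1j − 1(9−j) = 2j − 9.
Set 2j − 9 = 7: j = 8.
C(9,8) = 9; 2^8 = 256; 1^1 = 1.
Coefficient = 9 · 256 · 1 = 2304.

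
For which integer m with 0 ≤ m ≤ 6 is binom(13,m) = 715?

C(13,m) increases on 0 ≤ m ≤ 6. C(13,3) = 286 and C(13,4) = 715, so m = 4.

4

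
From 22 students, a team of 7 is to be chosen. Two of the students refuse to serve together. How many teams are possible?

155040

All 7-subsets: C(22,7) = 170544. Those containing both fixed elements: C(20,5) = 15504.
170544 − 15504 = 155040.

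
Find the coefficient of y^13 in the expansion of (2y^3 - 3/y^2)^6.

-576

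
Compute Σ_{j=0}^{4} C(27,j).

1 + 27 + 351 + 2925 + 17550 = 20854.

20854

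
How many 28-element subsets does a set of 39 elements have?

1676056044

C(39,28) = C(39,11) by symmetry.
C(39,11) = (39·38·37·36·35·34·33·32·31·30·29) / 11! = 66902793897139200 / 39916800 = 1676056044.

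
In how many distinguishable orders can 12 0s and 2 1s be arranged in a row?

Choose positions for the 0s: C(14,12) = 91.

91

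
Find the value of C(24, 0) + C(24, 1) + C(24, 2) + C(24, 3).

2325

1 + 24 + 276 + 2024 = 2325.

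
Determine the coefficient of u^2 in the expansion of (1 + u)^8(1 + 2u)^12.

484

Coefficient of u^2 = Σ_{j} C(8,j)·1^j·C(12,2-j)·2^(2-j) for j from 0 to 2.
= 264 + 192 + 28 = 484.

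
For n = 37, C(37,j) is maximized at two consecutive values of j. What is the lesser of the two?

18

For odd n = 37, C(37,j) peaks at j = (n−1)/2 and (n+1)/2; the lesser is 18.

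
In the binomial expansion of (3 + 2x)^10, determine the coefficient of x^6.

1088640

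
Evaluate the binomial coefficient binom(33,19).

C(33,19) = C(33,14) by symmetry.
C(33,14) = (33·32·31·30·29·28·27·26·25·24·23·22·21·20) / 14! = 71382386874839040000 / 87178291200 = 818809200.

818809200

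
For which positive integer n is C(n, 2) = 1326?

52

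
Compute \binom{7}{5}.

21

C(7,5) = C(7,2) by symmetry.
C(7,2) = (7·6) / 2! = 42 / 2 = 21.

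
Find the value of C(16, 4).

1820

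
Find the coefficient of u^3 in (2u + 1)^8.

The general term is C(8,j)·(2u)^j·(1)^(8-j); the u^3 term has j = 3.
C(8,3) = 56.
Coefficient = C(8,3) · 2^3 = 56 · 8 = 448.

448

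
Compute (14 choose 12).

C(14,12) = C(14,2) by symmetry.
C(14,2) = (14·13) / 2! = 182 / 2 = 91.

91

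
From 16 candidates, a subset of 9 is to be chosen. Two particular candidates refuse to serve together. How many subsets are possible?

All 9-subsets: C(16,9) = 11440. Those containing both fixed elements: C(14,7) = 3432.
11440 − 3432 = 8008.

8008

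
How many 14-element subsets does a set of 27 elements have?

20058300

C(27,14) = C(27,13) by symmetry.
C(27,13) = (27·26·25·24·23·22·21·20·19·18·17·16·15) / 13! = 124903451312640000 / 6227020800 = 20058300.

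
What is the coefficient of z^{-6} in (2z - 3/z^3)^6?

General term: C(6,j)·(2z)^j·(-3/z^3)^(6-j), with z-exponent 1j − 3(6−j) = 4j − 18.
Set 4j − 18 = -6: j = 3.
C(6,3) = 20; 2^3 = 8; (-3)^3 = -27.
Coefficient = 20 · 8 · (-27) = -4320.

-4320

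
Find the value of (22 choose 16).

74613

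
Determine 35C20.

3247943160

C(35,20) = C(35,15) by symmetry.
C(35,15) = (35·34·33·32·31·30·29·28·27·26·25·24·23·22·21) / 15! = 4247252019052922880000 / 1307674368000 = 3247943160.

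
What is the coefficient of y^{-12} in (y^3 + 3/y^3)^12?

General term: C(12,j)·(y^3)^j·(3/y^3)^(12-j), with y-exponent 3j − 3(12−j) = 6j − 36.
Set 6j − 36 = -12: j = 4.
C(12,4) = 495; 1^4 = 1; 3^8 = 6561.
Coefficient = 495 · 1 · 6561 = 3247695.

3247695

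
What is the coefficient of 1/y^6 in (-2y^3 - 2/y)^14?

1490944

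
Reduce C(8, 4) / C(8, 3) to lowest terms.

C(n,k+1)/C(n,k) = (n−k)/(k+1) = (8−3)/(3+1) = 5/4.

5/4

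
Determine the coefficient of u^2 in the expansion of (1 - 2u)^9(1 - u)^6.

267

Coefficient of u^2 = Σ_{j} C(9,j)·(-2)^j·C(6,2-j)·(-1)^(2-j) for j from 0 to 2.
= 15 + 108 + 144 = 267.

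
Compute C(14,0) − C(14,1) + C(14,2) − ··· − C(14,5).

The partial alternating sum Σ_{k=0}^{5} (−1)^k C(14,k) = (−1)^5 C(13,5) = -1287.

-1287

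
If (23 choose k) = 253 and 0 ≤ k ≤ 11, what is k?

2

C(23,k) increases on 0 ≤ k ≤ 11. C(23,1) = 23 and C(23,2) = 253, so k = 2.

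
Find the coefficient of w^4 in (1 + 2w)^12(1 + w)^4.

16641

Coefficient of w^4 = Σ_{j} C(12,j)·2^j·C(4,4-j)·1^(4-j) for j from 0 to 4.
= 1 + 96 + 1584 + 7040 + 7920 = 16641.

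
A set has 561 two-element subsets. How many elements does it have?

34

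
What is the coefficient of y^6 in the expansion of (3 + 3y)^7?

The general term is C(7,j)·(3)^j·(3y)^(7-j); the y^6 term has j = 1.
C(7,1) = 7.
Coefficient = C(7,1) · 3^1 · 3^6 = 7 · 3 · 729 = 15309.

15309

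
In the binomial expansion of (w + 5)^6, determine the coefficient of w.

18750

The general term is C(6,j)·(w)^j·(5)^(6-j); the w^1 term has j = 1.
C(6,1) = 6.
Coefficient = C(6,1) · 5^5 = 6 · 3125 = 18750.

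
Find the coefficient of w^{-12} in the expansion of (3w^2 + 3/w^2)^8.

General term: C(8,j)·(3w^2)^j·(3/w^2)^(8-j), with w-exponent 2j − 2(8−j) = 4j − 16.
Set 4j − 16 = -12: j = 1.
C(8,1) = 8; 3^1 = 3; 3^7 = 2187.
Coefficient = 8 · 3 · 2187 = 52488.

52488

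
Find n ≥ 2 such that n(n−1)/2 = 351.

27

n(n−1)/2 = 351 ⇒ n(n−1) = 702. Since 27·26 = 702, n = 27.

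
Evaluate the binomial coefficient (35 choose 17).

4537567650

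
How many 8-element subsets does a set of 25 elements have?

C(25,8) = (25·24·23·22·21·20·19·18) / 8! = 43609104000 / 40320 = 1081575.

1081575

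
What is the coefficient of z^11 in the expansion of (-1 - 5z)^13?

-3808593750

The general term is C(13,j)·(-1)^j·(-5z)^(13-j); the z^11 term has j = 2.
C(13,2) = 78.
Coefficient = C(13,2) · (-5)^11 = 78 · (-48828125) = -3808593750.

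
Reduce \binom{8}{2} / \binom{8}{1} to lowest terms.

7/2

C(n,k+1)/C(n,k) = (n−k)/(k+1) = (8−1)/(1+1) = 7/2.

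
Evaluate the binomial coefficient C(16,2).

120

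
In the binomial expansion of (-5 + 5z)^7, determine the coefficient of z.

546875

The general term is C(7,j)·(-5)^j·(5z)^(7-j); the z^1 term has j = 6.
C(7,6) = 7.
Coefficient = C(7,6) · (-5)^6 · 5^1 = 7 · 15625 · 5 = 546875.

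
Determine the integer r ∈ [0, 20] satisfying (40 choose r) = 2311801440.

C(40,r) increases on 0 ≤ r ≤ 20. C(40,10) = 847660528 and C(40,11) = 2311801440, so r = 11.

11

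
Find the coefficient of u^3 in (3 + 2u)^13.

The general term is C(13,j)·(3)^j·(2u)^(13-j); the u^3 term has j = 10.
C(13,10) = 286.
Coefficient = C(13,10) · 3^10 · 2^3 = 286 · 59049 · 8 = 135104112.

135104112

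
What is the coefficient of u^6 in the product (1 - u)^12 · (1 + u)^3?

-187

Coefficient of u^6 = Σ_{j} C(12,j)·(-1)^j·C(3,6-j)·1^(6-j) for j from 3 to 6.
= (-220) + 1485 + (-2376) + 924 = -187.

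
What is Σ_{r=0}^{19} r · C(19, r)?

Since r·C(19,r) = 19·C(18,r−1), the sum is 19·2^18 = 19·262144 = 4980736.

4980736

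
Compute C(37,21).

12875774670

C(37,21) = C(37,16) by symmetry.
C(37,16) = (37·36·35·34·33·32·31·30·29·28·27·26·25·24·23·22) / 16! = 269397128065642536960000 / 20922789888000 = 12875774670.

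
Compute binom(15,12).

C(15,12) = C(15,3) by symmetry.
C(15,3) = (15·14·13) / 3! = 2730 / 6 = 455.

455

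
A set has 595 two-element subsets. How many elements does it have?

35

n(n−1)/2 = 595 ⇒ n(n−1) = 1190. Since 35·34 = 1190, n = 35.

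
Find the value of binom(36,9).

94143280

C(36,9) = (36·35·34·33·32·31·30·29·28) / 9! = 34162713446400 / 362880 = 94143280.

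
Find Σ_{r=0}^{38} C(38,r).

274877906944

The entries of row 38 sum to 2^38 = 274877906944.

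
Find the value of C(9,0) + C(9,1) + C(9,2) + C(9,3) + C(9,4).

1 + 9 + 36 + 84 + 126 = 256.

256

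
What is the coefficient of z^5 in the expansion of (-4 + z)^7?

336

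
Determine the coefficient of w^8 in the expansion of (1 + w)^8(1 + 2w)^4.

3649

Coefficient of w^8 = Σ_{j} C(8,j)·1^j·C(4,8-j)·2^(8-j) for j from 4 to 8.
= 1120 + 1792 + 672 + 64 + 1 = 3649.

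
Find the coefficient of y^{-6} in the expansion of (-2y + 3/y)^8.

-34992

General term: C(8,j)·(-2y)^j·(3/y)^(8-j), with y-exponent 1j − 1(8−j) = 2j − 8.
Set 2j − 8 = -6: j = 1.
C(8,1) = 8; (-2)^1 = -2; 3^7 = 2187.
Coefficient = 8 · (-2) · 2187 = -34992.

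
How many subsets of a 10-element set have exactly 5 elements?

Choose the 5 positions: C(10,5) = 252.

252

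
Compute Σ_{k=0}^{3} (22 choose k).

1794

1 + 22 + 231 + 1540 = 1794.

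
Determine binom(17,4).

2380

C(17,4) = (17·16·15·14) / 4! = 57120 / 24 = 2380.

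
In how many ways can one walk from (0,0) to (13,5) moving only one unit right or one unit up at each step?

8568

Each path is a sequence of 18 steps with 13 rights: C(18,13) = 8568.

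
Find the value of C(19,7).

C(19,7) = (19·18·17·16·15·14·13) / 7! = 253955520 / 5040 = 50388.

50388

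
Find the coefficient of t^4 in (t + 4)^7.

The general term is C(7,j)·(t)^j·(4)^(7-j); the t^4 term has j = 4.
C(7,4) = 35.
Coefficient = C(7,4) · 4^3 = 35 · 64 = 2240.

2240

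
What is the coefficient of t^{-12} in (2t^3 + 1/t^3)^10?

960

General term: C(10,j)·(2t^3)^j·(1/t^3)^(10-j), with t-exponent 3j − 3(10−j) = 6j − 30.
Set 6j − 30 = -12: j = 3.
C(10,3) = 120; 2^3 = 8; 1^7 = 1.
Coefficient = 120 · 8 · 1 = 960.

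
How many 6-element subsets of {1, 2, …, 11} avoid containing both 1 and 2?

336

All 6-subsets: C(11,6) = 462. Those containing both fixed elements: C(9,4) = 126.
462 − 126 = 336.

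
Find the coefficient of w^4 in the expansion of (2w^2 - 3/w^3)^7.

General term: C(7,j)·(2w^2)^j·(-3/w^3)^(7-j), with w-exponent 2j − 3(7−j) = 5j − 21.
Set 5j − 21 = 4: j = 5.
C(7,5) = 21; 2^5 = 32; (-3)^2 = 9.
Coefficient = 21 · 32 · 9 = 6048.

6048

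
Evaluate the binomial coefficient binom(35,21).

2319959400

C(35,21) = C(35,14) by symmetry.
C(35,14) = (35·34·33·32·31·30·29·28·27·26·25·24·23·22) / 14! = 202250096145377280000 / 87178291200 = 2319959400.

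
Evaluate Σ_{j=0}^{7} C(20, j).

137980

1 + 20 + 190 + 1140 + 4845 + 15504 + 38760 + 77520 = 137980.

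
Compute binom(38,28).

472733756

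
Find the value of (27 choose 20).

888030

C(27,20) = C(27,7) by symmetry.
C(27,7) = (27·26·25·24·23·22·21) / 7! = 4475671200 / 5040 = 888030.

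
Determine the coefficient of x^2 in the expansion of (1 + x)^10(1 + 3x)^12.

999

Coefficient of x^2 = Σ_{j} C(10,j)·1^j·C(12,2-j)·3^(2-j) for j from 0 to 2.
= 594 + 360 + 45 = 999.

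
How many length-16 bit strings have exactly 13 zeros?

Choose the 13 positions: C(16,13) = 560.

560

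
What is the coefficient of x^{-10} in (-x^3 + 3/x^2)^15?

241805655

General term: C(15,j)·(-x^3)^j·(3/x^2)^(15-j), with x-exponent 3j − 2(15−j) = 5j − 30.
Set 5j − 30 = -10: j = 4.
C(15,4) = 1365; (-1)^4 = 1; 3^11 = 177147.
Coefficient = 1365 · 1 · 177147 = 241805655.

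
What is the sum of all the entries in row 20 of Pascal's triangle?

The entries of row 20 sum to 2^20 = 1048576.

1048576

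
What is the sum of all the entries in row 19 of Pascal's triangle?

The entries of row 19 sum to 2^19 = 524288.

524288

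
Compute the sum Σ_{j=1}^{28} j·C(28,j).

3758096384

Differentiating (1+x)^28 and setting x=1: Σ j·C(28,j) = 28·2^27 = 3758096384.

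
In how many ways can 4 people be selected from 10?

210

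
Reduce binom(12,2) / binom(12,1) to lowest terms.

C(n,k+1)/C(n,k) = (n−k)/(k+1) = (12−1)/(1+1) = 11/2.

11/2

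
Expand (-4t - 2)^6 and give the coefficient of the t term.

768

The general term is C(6,j)·(-4t)^j·(-2)^(6-j); the t^1 term has j = 1.
C(6,1) = 6.
Coefficient = C(6,1) · (-4)^1 · (-2)^5 = 6 · (-4) · (-32) = 768.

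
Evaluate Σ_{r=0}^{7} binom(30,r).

2804012

1 + 30 + 435 + 4060 + 27405 + 142506 + 593775 + 2035800 = 2804012.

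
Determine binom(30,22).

5852925

C(30,22) = C(30,8) by symmetry.
C(30,8) = (30·29·28·27·26·25·24·23) / 8! = 235989936000 / 40320 = 5852925.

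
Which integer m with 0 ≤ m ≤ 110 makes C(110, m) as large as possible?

C(110,m) is maximized at m = 110/2 = 55.

55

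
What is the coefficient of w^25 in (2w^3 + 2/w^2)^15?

44728320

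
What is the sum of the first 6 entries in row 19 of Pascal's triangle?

16664

1 + 19 + 171 + 969 + 3876 + 11628 = 16664.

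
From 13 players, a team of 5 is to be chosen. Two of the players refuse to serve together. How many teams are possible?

1122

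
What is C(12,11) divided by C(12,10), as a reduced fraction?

2/11

C(n,k+1)/C(n,k) = (n−k)/(k+1) = (12−10)/(10+1) = 2/11.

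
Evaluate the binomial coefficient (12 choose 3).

C(12,3) = (12·11·10) / 3! = 1320 / 6 = 220.

220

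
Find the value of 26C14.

9657700

C(26,14) = C(26,12) by symmetry.
C(26,12) = (26·25·24·23·22·21·20·19·18·17·16·15) / 12! = 4626053752320000 / 479001600 = 9657700.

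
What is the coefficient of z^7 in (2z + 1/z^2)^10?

General term: C(10,j)·(2z)^j·(1/z^2)^(10-j), with z-exponent 1j − 2(10−j) = 3j − 20.
Set 3j − 20 = 7: j = 9.
C(10,9) = 10; 2^9 = 512; 1^1 = 1.
Coefficient = 10 · 512 · 1 = 5120.

5120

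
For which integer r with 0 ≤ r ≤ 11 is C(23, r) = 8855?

C(23,r) increases on 0 ≤ r ≤ 11. C(23,3) = 1771 and C(23,4) = 8855, so r = 4.

4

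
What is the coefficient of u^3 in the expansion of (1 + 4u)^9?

5376

The general term is C(9,j)·(1)^j·(4u)^(9-j); the u^3 term has j = 6.
C(9,6) = 84.
Coefficient = C(9,6) · 4^3 = 84 · 64 = 5376.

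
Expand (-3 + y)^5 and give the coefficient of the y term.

The general term is C(5,j)·(-3)^j·(y)^(5-j); the y^1 term has j = 4.
C(5,4) = 5.
Coefficient = C(5,4) · (-3)^4 = 5 · 81 = 405.

405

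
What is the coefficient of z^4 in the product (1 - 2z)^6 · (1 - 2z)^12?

(1 - 2z)^6(1 - 2z)^12 = (1 - 2z)^18, so the coefficient of z^4 is C(18,4)·(-2)^4 = 3060·16 = 48960.

48960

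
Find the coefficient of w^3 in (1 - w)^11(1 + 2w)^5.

Coefficient of w^3 = Σ_{j} C(11,j)·(-1)^j·C(5,3-j)·2^(3-j) for j from 0 to 3.
= 80 + (-440) + 550 + (-165) = 25.

25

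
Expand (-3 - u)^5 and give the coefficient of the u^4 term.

-15

The general term is C(5,j)·(-3)^j·(-u)^(5-j); the u^4 term has j = 1.
C(5,1) = 5.
Coefficient = C(5,1) · (-3)^1 = 5 · (-3) = -15.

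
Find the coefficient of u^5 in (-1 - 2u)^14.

64064

The general term is C(14,j)·(-1)^j·(-2u)^(14-j); the u^5 term has j = 9.
C(14,9) = 2002.
Coefficient = C(14,9) · (-1)^9 · (-2)^5 = 2002 · (-1) · (-32) = 64064.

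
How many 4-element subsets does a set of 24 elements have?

C(24,4) = (24·23·22·21) / 4! = 255024 / 24 = 10626.

10626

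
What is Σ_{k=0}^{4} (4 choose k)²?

70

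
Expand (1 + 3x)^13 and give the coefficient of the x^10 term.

16888014

The general term is C(13,j)·(1)^j·(3x)^(13-j); the x^10 term has j = 3.
C(13,3) = 286.
Coefficient = C(13,3) · 3^10 = 286 · 59049 = 16888014.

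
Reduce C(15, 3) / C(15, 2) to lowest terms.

C(n,k+1)/C(n,k) = (n−k)/(k+1) = (15−2)/(2+1) = 13/3.

13/3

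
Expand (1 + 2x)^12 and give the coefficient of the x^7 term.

101376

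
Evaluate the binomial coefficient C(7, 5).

21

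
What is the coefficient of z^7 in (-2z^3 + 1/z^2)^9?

General term: C(9,j)·(-2z^3)^j·(1/z^2)^(9-j), with z-exponent 3j − 2(9−j) = 5j − 18.
Set 5j − 18 = 7: j = 5.
C(9,5) = 126; (-2)^5 = -32; 1^4 = 1.
Coefficient = 126 · (-32) · 1 = -4032.

-4032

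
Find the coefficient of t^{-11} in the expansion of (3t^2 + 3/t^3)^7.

45927

General term: C(7,j)·(3t^2)^j·(3/t^3)^(7-j), with t-exponent 2j − 3(7−j) = 5j − 21.
Set 5j − 21 = -11: j = 2.
C(7,2) = 21; 3^2 = 9; 3^5 = 243.
Coefficient = 21 · 9 · 243 = 45927.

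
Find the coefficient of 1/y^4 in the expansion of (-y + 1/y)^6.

-6

General term: C(6,j)·(-y)^j·(1/y)^(6-j), with y-exponent 1j − 1(6−j) = 2j − 6.
Set 2j − 6 = -4: j = 1.
C(6,1) = 6; (-1)^1 = -1; 1^5 = 1.
Coefficient = 6 · (-1) · 1 = -6.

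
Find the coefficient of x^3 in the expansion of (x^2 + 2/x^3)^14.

64064

General term: C(14,j)·(x^2)^j·(2/x^3)^(14-j), with x-exponent 2j − 3(14−j) = 5j − 42.
Set 5j − 42 = 3: j = 9.
C(14,9) = 2002; 1^9 = 1; 2^5 = 32.
Coefficient = 2002 · 1 · 32 = 64064.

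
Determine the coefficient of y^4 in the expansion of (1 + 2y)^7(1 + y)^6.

3795

Coefficient of y^4 = Σ_{j} C(7,j)·2^j·C(6,4-j)·1^(4-j) for j from 0 to 4.
= 15 + 280 + 1260 + 1680 + 560 = 3795.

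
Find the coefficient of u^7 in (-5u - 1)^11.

The general term is C(11,j)·(-5u)^j·(-1)^(11-j); the u^7 term has j = 7.
C(11,7) = 330.
Coefficient = C(11,7) · (-5)^7 = 330 · (-78125) = -25781250.

-25781250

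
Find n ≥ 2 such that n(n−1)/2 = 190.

n(n−1)/2 = 190 ⇒ n(n−1) = 380. Since 20·19 = 380, n = 20.

20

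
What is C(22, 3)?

1540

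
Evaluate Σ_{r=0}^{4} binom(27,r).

20854

1 + 27 + 351 + 2925 + 17550 = 20854.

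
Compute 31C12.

C(31,12) = (31·30·29·28·27·26·25·24·23·22·21·20) / 12! = 67596957267840000 / 479001600 = 141120525.

141120525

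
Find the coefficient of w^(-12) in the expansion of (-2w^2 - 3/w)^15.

-143489070

General term: C(15,j)·(-2w^2)^j·(-3/w)^(15-j), with w-exponent 2j − 1(15−j) = 3j − 15.
Set 3j − 15 = -12: j = 1.
C(15,1) = 15; (-2)^1 = -2; (-3)^14 = 4782969.
Coefficient = 15 · (-2) · 4782969 = -143489070.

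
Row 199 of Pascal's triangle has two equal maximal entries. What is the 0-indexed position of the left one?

99

For odd n = 199, C(199,k) peaks at k = (n−1)/2 and (n+1)/2; the lesser is 99.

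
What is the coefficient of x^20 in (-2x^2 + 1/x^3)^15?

-860160

General term: C(15,j)·(-2x^2)^j·(1/x^3)^(15-j), with x-exponent 2j − 3(15−j) = 5j − 45.
Set 5j − 45 = 20: j = 13.
C(15,13) = 105; (-2)^13 = -8192; 1^2 = 1.
Coefficient = 105 · (-8192) · 1 = -860160.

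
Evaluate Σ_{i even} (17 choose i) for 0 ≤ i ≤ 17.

65536

Even-i terms of row 17 sum to 2^16 = 65536.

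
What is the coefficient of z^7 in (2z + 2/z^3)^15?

General term: C(15,j)·(2z)^j·(2/z^3)^(15-j), with z-exponent 1j − 3(15−j) = 4j − 45.
Set 4j − 45 = 7: j = 13.
C(15,13) = 105; 2^13 = 8192; 2^2 = 4.
Coefficient = 105 · 8192 · 4 = 3440640.

3440640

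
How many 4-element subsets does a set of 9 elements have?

C(9,4) = (9·8·7·6) / 4! = 3024 / 24 = 126.

126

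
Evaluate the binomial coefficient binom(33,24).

38567100

C(33,24) = C(33,9) by symmetry.
C(33,9) = (33·32·31·30·29·28·27·26·25) / 9! = 13995229248000 / 362880 = 38567100.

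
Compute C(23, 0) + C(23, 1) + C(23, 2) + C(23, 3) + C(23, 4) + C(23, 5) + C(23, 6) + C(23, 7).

1 + 23 + 253 + 1771 + 8855 + 33649 + 100947 + 245157 = 390656.

390656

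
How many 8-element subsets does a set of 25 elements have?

C(25,8) = (25·24·23·22·21·20·19·18) / 8! = 43609104000 / 40320 = 1081575.

1081575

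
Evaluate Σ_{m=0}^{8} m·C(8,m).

Differentiating (1+x)^8 and setting x=1: Σ m·C(8,m) = 8·2^7 = 1024.

1024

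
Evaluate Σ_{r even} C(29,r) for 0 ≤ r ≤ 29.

268435456

Even-r terms of row 29 sum to 2^28 = 268435456.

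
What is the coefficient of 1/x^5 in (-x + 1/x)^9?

General term: C(9,j)·(-x)^j·(1/x)^(9-j), with x-exponent 1j − 1(9−j) = 2j − 9.
Set 2j − 9 = -5: j = 2.
C(9,2) = 36; (-1)^2 = 1; 1^7 = 1.
Coefficient = 36 · 1 · 1 = 36.

36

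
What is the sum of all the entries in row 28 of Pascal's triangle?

268435456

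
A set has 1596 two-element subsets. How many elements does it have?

57

n(n−1)/2 = 1596 ⇒ n(n−1) = 3192. Since 57·56 = 3192, n = 57.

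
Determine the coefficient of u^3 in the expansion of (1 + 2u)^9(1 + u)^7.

2093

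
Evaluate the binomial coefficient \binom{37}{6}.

2324784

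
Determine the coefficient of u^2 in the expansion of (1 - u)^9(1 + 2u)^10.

Coefficient of u^2 = Σ_{j} C(9,j)·(-1)^j·C(10,2-j)·2^(2-j) for j from 0 to 2.
= 180 + (-180) + 36 = 36.

36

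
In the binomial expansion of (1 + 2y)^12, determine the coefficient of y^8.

126720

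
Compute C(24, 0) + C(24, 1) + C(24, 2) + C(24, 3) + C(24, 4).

12951

1 + 24 + 276 + 2024 + 10626 = 12951.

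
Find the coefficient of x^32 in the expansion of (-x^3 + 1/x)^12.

General term: C(12,j)·(-x^3)^j·(1/x)^(12-j), with x-exponent 3j − 1(12−j) = 4j − 12.
Set 4j − 12 = 32: j = 11.
C(12,11) = 12; (-1)^11 = -1; 1^1 = 1.
Coefficient = 12 · (-1) · 1 = -12.

-12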